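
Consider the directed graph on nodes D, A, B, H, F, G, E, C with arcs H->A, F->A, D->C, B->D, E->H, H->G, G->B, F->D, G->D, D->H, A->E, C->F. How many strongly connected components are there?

1

{A, B, C, D, E, F, G, H} are all mutually reachable — one SCC of size 8.
That gives 1 strongly connected component.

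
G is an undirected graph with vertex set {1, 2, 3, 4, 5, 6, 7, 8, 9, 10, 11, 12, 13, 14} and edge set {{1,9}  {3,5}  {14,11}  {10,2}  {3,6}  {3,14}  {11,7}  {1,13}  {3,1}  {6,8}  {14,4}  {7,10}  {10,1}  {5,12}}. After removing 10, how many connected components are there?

With 10 gone, the remaining components are: {2}; {1, 3, 4, 5, 6, 7, 8, 9, 11, 12, 13, 14}.
That is 2 components.

2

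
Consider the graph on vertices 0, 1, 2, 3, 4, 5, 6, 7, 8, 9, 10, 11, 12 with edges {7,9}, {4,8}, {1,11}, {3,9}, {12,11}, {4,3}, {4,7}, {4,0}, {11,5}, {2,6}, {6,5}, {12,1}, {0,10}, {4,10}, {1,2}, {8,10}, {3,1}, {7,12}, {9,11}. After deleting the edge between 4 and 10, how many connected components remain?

4 and 10 are still connected via 4-8-10, so the component count stays at 1.

1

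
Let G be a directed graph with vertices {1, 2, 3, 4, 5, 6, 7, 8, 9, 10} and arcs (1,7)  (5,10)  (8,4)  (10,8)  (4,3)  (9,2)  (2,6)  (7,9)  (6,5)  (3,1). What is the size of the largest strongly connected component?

{1, 2, 3, 4, 5, 6, 7, 8, 9, 10} are all mutually reachable — one SCC of size 10.
The largest has 10 vertices.

10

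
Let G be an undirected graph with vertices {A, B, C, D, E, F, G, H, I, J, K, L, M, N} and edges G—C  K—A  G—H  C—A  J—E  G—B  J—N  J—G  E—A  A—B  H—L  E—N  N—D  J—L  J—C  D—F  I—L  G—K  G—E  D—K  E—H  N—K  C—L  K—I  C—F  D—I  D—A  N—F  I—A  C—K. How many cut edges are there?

0

The edges on the cycle G-E-N-D-K-C-G are not bridges since each lies on that cycle.
Every edge lies on some cycle, so there are no bridges.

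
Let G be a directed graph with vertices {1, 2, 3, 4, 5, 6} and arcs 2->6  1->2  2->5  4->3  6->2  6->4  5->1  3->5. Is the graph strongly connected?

From 5 we can reach every vertex (1, 2, 3, 4, 5, 6), and every vertex can reach 5 (1, 2, 3, 4, 5, 6). So the whole graph is one strongly connected component.

Yes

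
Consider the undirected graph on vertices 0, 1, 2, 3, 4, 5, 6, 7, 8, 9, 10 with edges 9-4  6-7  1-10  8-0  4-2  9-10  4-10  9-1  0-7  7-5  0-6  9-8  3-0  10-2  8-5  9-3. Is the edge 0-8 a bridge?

After removing 0-8, the path 0-3-9-8 still connects them, so the edge is not a bridge.

No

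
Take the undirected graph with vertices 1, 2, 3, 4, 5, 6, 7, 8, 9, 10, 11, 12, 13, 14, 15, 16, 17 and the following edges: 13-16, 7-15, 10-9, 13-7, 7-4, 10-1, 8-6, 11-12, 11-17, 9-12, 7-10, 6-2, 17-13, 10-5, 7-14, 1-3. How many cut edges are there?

9

The edges on the cycle 11-17-13-7-10-9-12-11 are not bridges since each lies on that cycle.
But removing 5-10 disconnects 5 from 10; removing 7-14 disconnects 7 from 14; removing 2-6 disconnects 2 from 6; removing 7-4 disconnects 7 from 4 — these are bridges.
In total 9 edges are bridges.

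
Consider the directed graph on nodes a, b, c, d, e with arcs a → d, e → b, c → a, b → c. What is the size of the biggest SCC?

{d} is an SCC by itself.
{e} is an SCC by itself.
{a} is an SCC by itself.
{c} is an SCC by itself.
{b} is an SCC by itself.
The largest has 1 vertex.

1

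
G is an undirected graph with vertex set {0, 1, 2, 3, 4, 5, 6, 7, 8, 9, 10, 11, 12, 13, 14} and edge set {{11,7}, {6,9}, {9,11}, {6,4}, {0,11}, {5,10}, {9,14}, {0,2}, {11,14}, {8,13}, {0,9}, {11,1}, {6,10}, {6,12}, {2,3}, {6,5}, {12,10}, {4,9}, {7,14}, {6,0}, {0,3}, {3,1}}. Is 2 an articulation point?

No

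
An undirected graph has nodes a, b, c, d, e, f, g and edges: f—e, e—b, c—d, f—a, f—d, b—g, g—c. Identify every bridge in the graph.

a-f

The edges on the cycle f-e-b-g-c-d-f are not bridges since each lies on that cycle.
But removing f—a disconnects f from a — this is a bridge.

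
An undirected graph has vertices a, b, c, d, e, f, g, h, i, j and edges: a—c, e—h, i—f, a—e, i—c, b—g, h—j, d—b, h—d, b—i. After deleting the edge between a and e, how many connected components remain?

a and e are still connected via a-c-i-b-d-h-e, so the component count stays at 1.

1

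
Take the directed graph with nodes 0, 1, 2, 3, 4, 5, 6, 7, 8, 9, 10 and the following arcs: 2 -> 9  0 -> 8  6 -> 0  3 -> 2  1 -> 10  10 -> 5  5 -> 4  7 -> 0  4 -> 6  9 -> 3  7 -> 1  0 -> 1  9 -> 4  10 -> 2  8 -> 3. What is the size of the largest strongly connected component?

10

{0, 1, 2, 3, 4, 5, 6, 8, 9, 10} are all mutually reachable — one SCC of size 10.
{7} is an SCC by itself.
The largest has 10 vertices.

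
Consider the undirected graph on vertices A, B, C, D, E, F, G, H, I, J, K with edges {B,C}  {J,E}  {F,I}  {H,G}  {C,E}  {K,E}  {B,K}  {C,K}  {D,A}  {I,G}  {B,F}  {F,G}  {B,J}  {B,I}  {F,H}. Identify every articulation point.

B

Removing B increases the component count from 2 to 3, so B is a cut vertex.
By contrast removing G leaves 2 components; it is not a cut vertex. No other vertex is a cut vertex either.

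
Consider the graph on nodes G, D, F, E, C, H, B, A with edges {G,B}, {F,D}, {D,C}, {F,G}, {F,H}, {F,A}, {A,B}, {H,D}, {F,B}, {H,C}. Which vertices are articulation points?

Removing F increases the component count from 2 to 3, so F is a cut vertex.
By contrast removing C leaves 2 components; it is not a cut vertex. No other vertex is a cut vertex either.

F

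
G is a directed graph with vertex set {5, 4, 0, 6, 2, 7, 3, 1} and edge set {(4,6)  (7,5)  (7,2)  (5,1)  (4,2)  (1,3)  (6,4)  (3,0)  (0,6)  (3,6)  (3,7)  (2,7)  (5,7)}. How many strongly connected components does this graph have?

1

{0, 1, 2, 3, 4, 5, 6, 7} are all mutually reachable — one SCC of size 8.
That gives 1 strongly connected component.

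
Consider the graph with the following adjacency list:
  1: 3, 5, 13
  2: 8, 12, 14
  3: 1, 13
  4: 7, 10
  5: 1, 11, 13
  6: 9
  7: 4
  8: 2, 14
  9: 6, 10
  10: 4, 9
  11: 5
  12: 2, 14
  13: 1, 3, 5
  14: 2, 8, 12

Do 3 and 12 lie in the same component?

The component containing 3 is {1, 3, 5, 11, 13}, and 12 is not in it.

No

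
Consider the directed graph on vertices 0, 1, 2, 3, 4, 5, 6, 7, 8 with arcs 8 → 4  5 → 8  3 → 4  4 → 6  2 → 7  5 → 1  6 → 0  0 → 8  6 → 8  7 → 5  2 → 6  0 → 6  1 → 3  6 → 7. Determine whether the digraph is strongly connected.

No

There is no directed path from 8 to 2, so the graph is not strongly connected.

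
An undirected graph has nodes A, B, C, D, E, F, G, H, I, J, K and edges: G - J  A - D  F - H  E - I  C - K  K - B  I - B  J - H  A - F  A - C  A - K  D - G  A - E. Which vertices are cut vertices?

Removing A increases the component count from 1 to 2, so A is a cut vertex.
By contrast removing K leaves 1 component; it is not a cut vertex. No other vertex is a cut vertex either.

A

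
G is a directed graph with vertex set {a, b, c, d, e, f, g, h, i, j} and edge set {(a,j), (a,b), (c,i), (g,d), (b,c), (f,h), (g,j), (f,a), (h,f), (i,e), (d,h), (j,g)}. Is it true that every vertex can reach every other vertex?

There is no directed path from b to g, so the graph is not strongly connected.

No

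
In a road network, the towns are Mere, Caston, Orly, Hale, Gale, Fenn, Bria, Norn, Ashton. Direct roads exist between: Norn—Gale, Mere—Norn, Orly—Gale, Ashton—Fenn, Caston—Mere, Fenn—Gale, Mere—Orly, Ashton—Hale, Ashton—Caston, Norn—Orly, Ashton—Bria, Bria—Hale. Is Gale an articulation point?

No

Deleting Gale leaves 1 component (was 1) (its neighbors Fenn, Norn, Orly remain connected to each other), so Gale is not a cut vertex.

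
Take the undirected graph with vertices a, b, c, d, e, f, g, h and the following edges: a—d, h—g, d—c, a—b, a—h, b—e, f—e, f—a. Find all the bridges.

a-d, a-h, c-d, g-h

The edges on the cycle f-a-b-e-f are not bridges since each lies on that cycle.
But removing d—c disconnects d from c; removing a—h disconnects a from h; removing a—d disconnects a from d; removing h—g disconnects h from g — these are bridges.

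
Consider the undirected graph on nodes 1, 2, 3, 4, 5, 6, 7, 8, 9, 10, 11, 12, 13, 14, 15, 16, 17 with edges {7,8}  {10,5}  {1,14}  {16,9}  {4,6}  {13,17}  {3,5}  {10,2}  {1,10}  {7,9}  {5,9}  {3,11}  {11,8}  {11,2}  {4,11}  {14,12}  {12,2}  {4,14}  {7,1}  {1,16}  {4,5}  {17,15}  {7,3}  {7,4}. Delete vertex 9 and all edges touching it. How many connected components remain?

2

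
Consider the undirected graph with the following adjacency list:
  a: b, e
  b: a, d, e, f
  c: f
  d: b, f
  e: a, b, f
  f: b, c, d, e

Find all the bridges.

c-f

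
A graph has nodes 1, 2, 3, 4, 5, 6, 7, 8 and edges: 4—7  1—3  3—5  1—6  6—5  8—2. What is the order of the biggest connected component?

Starting from 4 we can reach 4, 7. That is one component of size 2.
Starting from 2 we can reach 2, 8. That is one component of size 2.
Starting from 1 we can reach 1, 3, 5, 6. That is one component of size 4.
The largest has 4 vertices.

4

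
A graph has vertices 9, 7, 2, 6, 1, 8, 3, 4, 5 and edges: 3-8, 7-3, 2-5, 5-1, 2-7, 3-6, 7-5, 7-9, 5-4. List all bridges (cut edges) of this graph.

1-5, 3-6, 3-7, 3-8, 4-5, 7-9

The edges on the cycle 2-7-5-2 are not bridges since each lies on that cycle.
But removing 5-4 disconnects 5 from 4; removing 5-1 disconnects 5 from 1; removing 3-8 disconnects 3 from 8; removing 7-3 disconnects 7 from 3 — these are bridges.
In total 6 edges are bridges.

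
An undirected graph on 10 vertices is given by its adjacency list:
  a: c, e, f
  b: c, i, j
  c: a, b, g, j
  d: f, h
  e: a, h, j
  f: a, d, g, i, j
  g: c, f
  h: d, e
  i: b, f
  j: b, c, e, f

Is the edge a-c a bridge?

After removing a-c, the path a-f-g-c still connects them, so the edge is not a bridge.

No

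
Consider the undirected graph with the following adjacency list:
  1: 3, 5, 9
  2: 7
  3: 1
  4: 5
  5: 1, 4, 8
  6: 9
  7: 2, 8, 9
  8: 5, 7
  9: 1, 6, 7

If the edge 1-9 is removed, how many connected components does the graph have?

1

1 and 9 are still connected via 1-5-8-7-9, so the component count stays at 1.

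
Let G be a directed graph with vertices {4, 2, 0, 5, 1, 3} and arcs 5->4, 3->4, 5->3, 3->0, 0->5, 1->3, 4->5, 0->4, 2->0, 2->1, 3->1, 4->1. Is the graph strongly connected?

There is no directed path from 5 to 2, so the graph is not strongly connected.

No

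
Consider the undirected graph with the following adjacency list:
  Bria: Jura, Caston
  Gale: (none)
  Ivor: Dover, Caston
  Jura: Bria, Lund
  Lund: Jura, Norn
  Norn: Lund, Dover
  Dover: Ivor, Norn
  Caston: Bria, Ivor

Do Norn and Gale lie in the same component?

The component containing Norn is {Bria, Ivor, Jura, Lund, Norn, Dover, Caston}, and Gale is not in it.

No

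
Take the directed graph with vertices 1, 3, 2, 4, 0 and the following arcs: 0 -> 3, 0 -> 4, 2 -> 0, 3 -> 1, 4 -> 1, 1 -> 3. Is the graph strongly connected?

There is no directed path from 4 to 0, so the graph is not strongly connected.

No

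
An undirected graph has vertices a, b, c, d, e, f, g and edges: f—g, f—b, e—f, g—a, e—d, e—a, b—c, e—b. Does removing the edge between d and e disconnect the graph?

Yes

Removing d—e leaves no path between d and e: the component count goes from 1 to 2. So it is a bridge.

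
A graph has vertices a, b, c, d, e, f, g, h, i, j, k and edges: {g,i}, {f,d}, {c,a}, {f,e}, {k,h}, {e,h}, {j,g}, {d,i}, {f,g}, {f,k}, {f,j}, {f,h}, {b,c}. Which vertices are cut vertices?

Removing c increases the component count from 2 to 3, so c is a cut vertex.
Removing f increases the component count from 2 to 3, so f is a cut vertex.
By contrast removing g leaves 2 components; it is not a cut vertex. No other vertex is a cut vertex either.

c, f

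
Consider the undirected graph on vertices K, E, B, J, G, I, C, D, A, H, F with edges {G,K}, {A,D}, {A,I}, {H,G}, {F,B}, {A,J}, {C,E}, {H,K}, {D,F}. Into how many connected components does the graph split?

Starting from C we can reach C, E. That is one component of size 2.
Starting from G we can reach G, H, K. That is one component of size 3.
Starting from A we can reach A, B, D, F, I, J. That is one component of size 6.
Total: 3 components.

3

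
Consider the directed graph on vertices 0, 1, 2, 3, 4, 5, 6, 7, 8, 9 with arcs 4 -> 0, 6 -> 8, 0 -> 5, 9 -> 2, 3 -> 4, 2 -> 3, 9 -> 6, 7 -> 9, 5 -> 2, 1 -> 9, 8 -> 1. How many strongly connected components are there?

3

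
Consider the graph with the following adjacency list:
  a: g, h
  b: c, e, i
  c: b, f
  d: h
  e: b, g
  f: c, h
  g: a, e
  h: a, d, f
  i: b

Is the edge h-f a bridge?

After removing h-f, the path h-a-g-e-b-c-f still connects them, so the edge is not a bridge.

No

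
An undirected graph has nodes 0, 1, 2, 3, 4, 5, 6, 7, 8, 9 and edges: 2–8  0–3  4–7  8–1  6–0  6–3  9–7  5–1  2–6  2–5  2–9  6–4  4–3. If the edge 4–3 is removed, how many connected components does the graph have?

1

4 and 3 are still connected via 4-6-3, so the component count stays at 1.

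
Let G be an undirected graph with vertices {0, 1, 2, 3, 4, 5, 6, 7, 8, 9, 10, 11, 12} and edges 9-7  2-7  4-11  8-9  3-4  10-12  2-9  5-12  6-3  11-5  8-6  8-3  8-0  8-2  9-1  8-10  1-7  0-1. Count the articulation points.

Removing 8 increases the component count from 1 to 2, so 8 is a cut vertex.
By contrast removing 10 leaves 1 component; it is not a cut vertex. No other vertex is a cut vertex either.

1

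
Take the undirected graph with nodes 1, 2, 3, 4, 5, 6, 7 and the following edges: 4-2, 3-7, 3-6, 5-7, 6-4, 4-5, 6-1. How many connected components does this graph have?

1

Starting from 1 we can reach 1, 2, 3, 4, 5, 6, 7. That is one component of size 7.
Total: 1 component.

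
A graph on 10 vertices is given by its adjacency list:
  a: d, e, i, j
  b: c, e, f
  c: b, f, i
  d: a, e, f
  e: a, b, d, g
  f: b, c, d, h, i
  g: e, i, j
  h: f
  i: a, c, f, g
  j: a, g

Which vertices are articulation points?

f

Removing f increases the component count from 1 to 2, so f is a cut vertex.
By contrast removing i leaves 1 component; it is not a cut vertex. No other vertex is a cut vertex either.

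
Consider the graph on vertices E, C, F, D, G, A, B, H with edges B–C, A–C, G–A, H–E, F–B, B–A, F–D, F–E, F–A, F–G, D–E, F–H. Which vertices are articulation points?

F

Removing F increases the component count from 1 to 2, so F is a cut vertex.
By contrast removing C leaves 1 component; it is not a cut vertex. No other vertex is a cut vertex either.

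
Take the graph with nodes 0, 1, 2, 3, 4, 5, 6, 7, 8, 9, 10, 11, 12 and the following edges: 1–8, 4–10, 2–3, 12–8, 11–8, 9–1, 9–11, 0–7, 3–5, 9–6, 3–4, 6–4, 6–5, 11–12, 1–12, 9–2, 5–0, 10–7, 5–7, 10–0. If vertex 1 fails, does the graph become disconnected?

Deleting 1 leaves 1 component (was 1) (its neighbors 8, 9, 12 remain connected to each other), so 1 is not a cut vertex.

No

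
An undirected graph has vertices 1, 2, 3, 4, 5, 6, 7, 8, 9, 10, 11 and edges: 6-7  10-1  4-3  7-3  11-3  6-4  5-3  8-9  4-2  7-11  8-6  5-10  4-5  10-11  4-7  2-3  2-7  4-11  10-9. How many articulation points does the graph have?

1

Removing 10 increases the component count from 1 to 2, so 10 is a cut vertex.
By contrast removing 3 leaves 1 component; it is not a cut vertex. No other vertex is a cut vertex either.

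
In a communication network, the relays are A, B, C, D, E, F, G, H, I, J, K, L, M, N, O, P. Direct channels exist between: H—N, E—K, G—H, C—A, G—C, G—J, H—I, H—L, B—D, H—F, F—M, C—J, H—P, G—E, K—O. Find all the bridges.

The edges on the cycle G-C-J-G are not bridges since each lies on that cycle.
But removing G—H disconnects G from H; removing A—C disconnects A from C; removing F—M disconnects F from M; removing P—H disconnects P from H — these are bridges.
In total 12 edges are bridges.

A-C, B-D, E-G, E-K, F-H, F-M, G-H, H-I, H-L, H-N, H-P, K-O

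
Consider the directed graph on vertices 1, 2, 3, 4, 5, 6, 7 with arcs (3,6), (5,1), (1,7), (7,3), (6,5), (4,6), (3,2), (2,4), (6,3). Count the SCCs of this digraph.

1

{1, 2, 3, 4, 5, 6, 7} are all mutually reachable — one SCC of size 7.
That gives 1 strongly connected component.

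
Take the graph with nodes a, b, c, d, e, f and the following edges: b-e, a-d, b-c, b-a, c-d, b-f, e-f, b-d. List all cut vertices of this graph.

Removing b increases the component count from 1 to 2, so b is a cut vertex.
By contrast removing a leaves 1 component; it is not a cut vertex. No other vertex is a cut vertex either.

b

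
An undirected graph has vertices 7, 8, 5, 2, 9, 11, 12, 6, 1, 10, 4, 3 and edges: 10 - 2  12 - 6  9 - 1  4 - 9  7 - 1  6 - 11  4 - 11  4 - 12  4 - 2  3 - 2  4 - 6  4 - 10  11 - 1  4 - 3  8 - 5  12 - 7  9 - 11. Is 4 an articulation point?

Yes

Deleting 4 raises the number of components from 2 to 3, so 4 is a cut vertex.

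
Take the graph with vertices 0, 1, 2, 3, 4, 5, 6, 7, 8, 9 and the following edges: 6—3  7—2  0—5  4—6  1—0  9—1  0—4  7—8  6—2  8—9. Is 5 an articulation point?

No

Deleting 5 leaves 1 component (was 1), so 5 is not a cut vertex.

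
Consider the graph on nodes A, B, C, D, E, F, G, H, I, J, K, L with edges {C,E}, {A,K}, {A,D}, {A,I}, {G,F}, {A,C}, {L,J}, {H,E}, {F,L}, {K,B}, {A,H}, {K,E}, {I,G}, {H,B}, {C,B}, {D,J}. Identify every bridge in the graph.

none

The edges on the cycle A-C-B-H-A are not bridges since each lies on that cycle.
Every edge lies on some cycle, so there are no bridges.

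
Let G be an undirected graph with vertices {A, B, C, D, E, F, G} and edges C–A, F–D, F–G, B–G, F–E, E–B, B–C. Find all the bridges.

The edges on the cycle F-E-B-G-F are not bridges since each lies on that cycle.
But removing C–A disconnects C from A; removing B–C disconnects B from C; removing F–D disconnects F from D — these are bridges.

A-C, B-C, D-F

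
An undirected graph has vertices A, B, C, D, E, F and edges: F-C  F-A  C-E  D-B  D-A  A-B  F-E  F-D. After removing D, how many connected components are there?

With D gone, the remaining components are: {A, B, C, E, F}.
That is 1 component.

1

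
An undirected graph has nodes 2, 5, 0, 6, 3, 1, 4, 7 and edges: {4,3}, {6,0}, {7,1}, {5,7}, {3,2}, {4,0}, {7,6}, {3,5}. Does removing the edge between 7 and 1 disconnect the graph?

Yes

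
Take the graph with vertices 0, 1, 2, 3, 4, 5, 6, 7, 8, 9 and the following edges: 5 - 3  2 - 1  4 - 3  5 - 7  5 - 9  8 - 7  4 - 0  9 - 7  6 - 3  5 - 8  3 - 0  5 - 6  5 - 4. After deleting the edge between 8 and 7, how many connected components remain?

8 and 7 are still connected via 8-5-7, so the component count stays at 2.

2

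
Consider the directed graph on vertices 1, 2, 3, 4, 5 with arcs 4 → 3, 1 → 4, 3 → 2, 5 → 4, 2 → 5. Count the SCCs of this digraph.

2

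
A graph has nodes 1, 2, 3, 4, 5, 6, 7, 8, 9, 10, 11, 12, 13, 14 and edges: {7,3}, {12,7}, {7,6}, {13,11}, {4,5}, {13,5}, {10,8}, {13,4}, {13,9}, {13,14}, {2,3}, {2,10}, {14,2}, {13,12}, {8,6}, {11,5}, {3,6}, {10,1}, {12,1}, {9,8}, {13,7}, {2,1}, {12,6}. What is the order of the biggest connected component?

14

Starting from 1 we can reach 1, 2, 3, 4, 5, 6, 7, 8, 9, 10, 11, 12, 13, 14. That is one component of size 14.
The largest has 14 vertices.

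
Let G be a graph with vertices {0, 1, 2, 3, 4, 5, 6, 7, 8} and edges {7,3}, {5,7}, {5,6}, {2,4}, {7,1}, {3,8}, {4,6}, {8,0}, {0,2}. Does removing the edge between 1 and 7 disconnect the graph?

Removing 1—7 leaves no path between 1 and 7: the component count goes from 1 to 2. So it is a bridge.

Yes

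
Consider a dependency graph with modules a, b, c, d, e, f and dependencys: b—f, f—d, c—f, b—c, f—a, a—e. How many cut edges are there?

3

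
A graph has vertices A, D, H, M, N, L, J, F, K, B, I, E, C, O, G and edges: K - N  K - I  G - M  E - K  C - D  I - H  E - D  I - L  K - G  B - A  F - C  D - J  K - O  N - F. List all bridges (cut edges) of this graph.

A-B, D-J, G-K, G-M, H-I, I-K, I-L, K-O

The edges on the cycle E-K-N-F-C-D-E are not bridges since each lies on that cycle.
But removing J - D disconnects J from D; removing K - O disconnects K from O; removing I - L disconnects I from L; removing B - A disconnects B from A — these are bridges.
In total 8 edges are bridges.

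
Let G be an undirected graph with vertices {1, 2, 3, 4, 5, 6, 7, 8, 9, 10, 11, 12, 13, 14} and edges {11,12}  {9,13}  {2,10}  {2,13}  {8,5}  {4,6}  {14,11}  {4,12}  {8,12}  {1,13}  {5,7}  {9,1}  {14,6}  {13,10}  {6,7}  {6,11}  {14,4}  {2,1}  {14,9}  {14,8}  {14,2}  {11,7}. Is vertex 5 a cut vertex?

No

Deleting 5 leaves 2 components (was 2), so 5 is not a cut vertex.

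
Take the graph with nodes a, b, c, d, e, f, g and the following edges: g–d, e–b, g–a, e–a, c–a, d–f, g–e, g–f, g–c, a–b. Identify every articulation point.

Removing g increases the component count from 1 to 2, so g is a cut vertex.
By contrast removing e leaves 1 component; it is not a cut vertex. No other vertex is a cut vertex either.

g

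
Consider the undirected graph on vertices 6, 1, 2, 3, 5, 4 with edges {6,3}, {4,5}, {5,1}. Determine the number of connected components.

2 is isolated — a component by itself.
Starting from 3 we can reach 3, 6. That is one component of size 2.
Starting from 1 we can reach 1, 4, 5. That is one component of size 3.
Total: 3 components.

3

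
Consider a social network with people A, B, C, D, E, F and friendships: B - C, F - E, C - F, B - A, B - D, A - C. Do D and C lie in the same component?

From D we can reach A, B, C, D, E, F, which includes C.

Yes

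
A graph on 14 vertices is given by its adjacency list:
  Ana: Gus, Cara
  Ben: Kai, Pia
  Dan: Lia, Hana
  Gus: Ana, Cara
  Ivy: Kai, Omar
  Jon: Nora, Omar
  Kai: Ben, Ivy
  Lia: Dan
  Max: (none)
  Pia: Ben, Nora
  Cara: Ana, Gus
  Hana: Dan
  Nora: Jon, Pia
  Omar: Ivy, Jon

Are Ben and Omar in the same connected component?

Yes

From Ben we can reach Ben, Ivy, Jon, Kai, Pia, Nora, Omar, which includes Omar.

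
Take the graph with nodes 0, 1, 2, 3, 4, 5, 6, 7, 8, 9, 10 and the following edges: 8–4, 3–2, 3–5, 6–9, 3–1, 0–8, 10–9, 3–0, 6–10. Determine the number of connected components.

3

7 is isolated — a component by itself.
Starting from 6 we can reach 6, 9, 10. That is one component of size 3.
Starting from 0 we can reach 0, 1, 2, 3, 4, 5, 8. That is one component of size 7.
Total: 3 components.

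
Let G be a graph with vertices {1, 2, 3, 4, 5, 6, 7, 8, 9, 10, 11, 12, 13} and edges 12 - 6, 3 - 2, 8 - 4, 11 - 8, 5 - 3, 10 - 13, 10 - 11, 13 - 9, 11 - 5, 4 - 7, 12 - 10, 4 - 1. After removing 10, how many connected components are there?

3

With 10 gone, the remaining components are: {6, 12}; {9, 13}; {1, 2, 3, 4, 5, 7, 8, 11}.
That is 3 components.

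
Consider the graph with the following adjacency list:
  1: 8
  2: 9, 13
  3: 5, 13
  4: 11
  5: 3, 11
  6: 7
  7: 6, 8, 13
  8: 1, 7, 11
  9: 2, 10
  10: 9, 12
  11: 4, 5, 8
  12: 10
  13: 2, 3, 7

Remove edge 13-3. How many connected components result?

1

13 and 3 are still connected via 13-7-8-11-5-3, so the component count stays at 1.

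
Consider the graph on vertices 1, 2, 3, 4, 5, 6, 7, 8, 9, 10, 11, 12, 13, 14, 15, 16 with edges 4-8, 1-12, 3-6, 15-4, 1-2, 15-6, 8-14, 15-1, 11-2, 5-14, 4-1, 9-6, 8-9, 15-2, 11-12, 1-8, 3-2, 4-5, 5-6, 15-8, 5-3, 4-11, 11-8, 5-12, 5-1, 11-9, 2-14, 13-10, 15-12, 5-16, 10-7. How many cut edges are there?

The edges on the cycle 15-4-5-3-2-1-15 are not bridges since each lies on that cycle.
But removing 5-16 disconnects 5 from 16; removing 10-7 disconnects 10 from 7; removing 13-10 disconnects 13 from 10 — these are bridges.
That makes 3 bridges.

3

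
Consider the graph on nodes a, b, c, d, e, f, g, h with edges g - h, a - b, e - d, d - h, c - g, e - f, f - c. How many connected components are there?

Starting from a we can reach a, b. That is one component of size 2.
Starting from c we can reach c, d, e, f, g, h. That is one component of size 6.
Total: 2 components.

2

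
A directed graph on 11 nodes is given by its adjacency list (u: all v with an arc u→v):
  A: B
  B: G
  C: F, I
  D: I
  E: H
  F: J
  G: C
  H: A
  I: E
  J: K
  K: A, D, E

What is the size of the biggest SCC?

11

{A, B, C, D, E, F, G, H, I, J, K} are all mutually reachable — one SCC of size 11.
The largest has 11 vertices.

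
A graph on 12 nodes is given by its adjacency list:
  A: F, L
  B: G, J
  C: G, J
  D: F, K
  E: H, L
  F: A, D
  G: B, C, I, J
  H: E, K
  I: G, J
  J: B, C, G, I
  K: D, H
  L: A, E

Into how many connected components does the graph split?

2

Starting from B we can reach B, C, G, I, J. That is one component of size 5.
Starting from A we can reach A, D, E, F, H, K, L. That is one component of size 7.
Total: 2 components.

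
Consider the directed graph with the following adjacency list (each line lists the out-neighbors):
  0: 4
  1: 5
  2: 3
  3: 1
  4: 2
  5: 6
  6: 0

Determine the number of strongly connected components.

1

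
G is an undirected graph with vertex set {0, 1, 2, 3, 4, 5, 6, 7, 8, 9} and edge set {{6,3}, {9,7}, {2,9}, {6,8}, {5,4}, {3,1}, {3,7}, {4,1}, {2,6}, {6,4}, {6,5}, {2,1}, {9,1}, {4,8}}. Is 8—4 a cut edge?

No

After removing 8—4, the path 8-6-4 still connects them, so the edge is not a bridge.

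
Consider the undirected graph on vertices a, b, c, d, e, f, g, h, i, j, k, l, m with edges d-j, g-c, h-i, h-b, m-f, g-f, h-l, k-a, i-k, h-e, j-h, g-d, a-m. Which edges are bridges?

The edges on the cycle g-d-j-h-i-k-a-m-f-g are not bridges since each lies on that cycle.
But removing h-e disconnects h from e; removing l-h disconnects l from h; removing b-h disconnects b from h; removing g-c disconnects g from c — these are bridges.

b-h, c-g, e-h, h-l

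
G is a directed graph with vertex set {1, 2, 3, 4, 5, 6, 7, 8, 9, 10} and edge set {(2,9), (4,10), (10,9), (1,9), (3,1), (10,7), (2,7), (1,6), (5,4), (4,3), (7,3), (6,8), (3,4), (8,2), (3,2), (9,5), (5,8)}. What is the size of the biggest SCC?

10

{1, 2, 3, 4, 5, 6, 7, 8, 9, 10} are all mutually reachable — one SCC of size 10.
The largest has 10 vertices.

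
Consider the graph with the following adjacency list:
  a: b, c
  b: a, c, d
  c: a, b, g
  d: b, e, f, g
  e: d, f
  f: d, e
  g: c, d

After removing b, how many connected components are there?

1

With b gone, the remaining components are: {a, c, d, e, f, g}.
That is 1 component.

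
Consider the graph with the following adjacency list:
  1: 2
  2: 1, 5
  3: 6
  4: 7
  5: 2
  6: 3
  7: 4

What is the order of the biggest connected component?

3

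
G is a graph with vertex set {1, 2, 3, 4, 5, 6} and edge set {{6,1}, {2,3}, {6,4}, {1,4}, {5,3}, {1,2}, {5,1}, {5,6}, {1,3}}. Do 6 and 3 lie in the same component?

Yes

From 6 we can reach 1, 2, 3, 4, 5, 6, which includes 3.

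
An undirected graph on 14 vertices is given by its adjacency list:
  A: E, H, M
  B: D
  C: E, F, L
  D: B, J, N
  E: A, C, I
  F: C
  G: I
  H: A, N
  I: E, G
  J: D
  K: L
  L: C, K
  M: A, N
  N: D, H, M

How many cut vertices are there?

7

Removing A increases the component count from 1 to 2, so A is a cut vertex.
Removing C increases the component count from 1 to 3, so C is a cut vertex.
Removing D increases the component count from 1 to 3, so D is a cut vertex.
Likewise E, I, L, N are cut vertices.
By contrast removing G leaves 1 component; it is not a cut vertex. No other vertex is a cut vertex either.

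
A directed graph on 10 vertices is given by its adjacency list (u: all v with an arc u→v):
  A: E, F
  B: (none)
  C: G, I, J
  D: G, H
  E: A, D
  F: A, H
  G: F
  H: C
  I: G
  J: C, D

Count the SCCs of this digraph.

2

{A, C, D, E, F, G, H, I, J} are all mutually reachable — one SCC of size 9.
{B} is an SCC by itself.
That gives 2 strongly connected components.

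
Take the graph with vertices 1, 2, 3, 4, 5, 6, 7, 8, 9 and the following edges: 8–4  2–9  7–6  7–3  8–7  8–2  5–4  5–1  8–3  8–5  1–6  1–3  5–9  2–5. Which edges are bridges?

The edges on the cycle 8-2-5-1-6-7-8 are not bridges since each lies on that cycle.
Every edge lies on some cycle, so there are no bridges.

none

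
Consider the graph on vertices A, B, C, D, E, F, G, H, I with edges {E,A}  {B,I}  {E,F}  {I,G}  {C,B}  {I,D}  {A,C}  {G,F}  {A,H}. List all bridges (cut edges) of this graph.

The edges on the cycle E-A-C-B-I-G-F-E are not bridges since each lies on that cycle.
But removing A - H disconnects A from H; removing D - I disconnects D from I — these are bridges.

A-H, D-I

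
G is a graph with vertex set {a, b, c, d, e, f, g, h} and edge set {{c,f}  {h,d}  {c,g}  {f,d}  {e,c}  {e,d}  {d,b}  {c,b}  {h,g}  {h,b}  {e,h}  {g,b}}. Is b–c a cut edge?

No

After removing b–c, the path b-g-c still connects them, so the edge is not a bridge.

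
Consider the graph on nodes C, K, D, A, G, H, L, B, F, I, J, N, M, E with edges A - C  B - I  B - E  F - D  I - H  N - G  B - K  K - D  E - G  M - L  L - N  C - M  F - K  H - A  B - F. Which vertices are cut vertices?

Removing B increases the component count from 2 to 3, so B is a cut vertex.
By contrast removing N leaves 2 components; it is not a cut vertex. No other vertex is a cut vertex either.

B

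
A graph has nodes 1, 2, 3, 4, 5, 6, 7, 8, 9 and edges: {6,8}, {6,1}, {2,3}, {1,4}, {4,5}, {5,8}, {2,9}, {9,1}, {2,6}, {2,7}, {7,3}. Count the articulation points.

1

Removing 2 increases the component count from 1 to 2, so 2 is a cut vertex.
By contrast removing 6 leaves 1 component; it is not a cut vertex. No other vertex is a cut vertex either.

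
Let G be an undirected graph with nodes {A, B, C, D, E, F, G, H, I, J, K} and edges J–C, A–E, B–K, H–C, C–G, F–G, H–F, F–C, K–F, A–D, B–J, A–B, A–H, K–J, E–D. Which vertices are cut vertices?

A

Removing A increases the component count from 2 to 3, so A is a cut vertex.
By contrast removing K leaves 2 components; it is not a cut vertex. No other vertex is a cut vertex either.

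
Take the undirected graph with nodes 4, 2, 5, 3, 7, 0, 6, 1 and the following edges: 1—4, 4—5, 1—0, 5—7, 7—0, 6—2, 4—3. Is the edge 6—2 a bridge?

Yes

Removing 6—2 leaves no path between 6 and 2: the component count goes from 2 to 3. So it is a bridge.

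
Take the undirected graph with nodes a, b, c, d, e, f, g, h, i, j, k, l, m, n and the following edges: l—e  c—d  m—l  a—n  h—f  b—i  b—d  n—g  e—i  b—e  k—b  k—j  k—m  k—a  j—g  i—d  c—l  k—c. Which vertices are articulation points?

k

Removing k increases the component count from 2 to 3, so k is a cut vertex.
By contrast removing d leaves 2 components; it is not a cut vertex. No other vertex is a cut vertex either.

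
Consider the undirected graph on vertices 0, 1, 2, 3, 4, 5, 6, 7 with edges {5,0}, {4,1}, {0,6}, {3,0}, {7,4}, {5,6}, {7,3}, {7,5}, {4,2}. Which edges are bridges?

The edges on the cycle 7-3-0-5-7 are not bridges since each lies on that cycle.
But removing 2—4 disconnects 2 from 4; removing 7—4 disconnects 7 from 4; removing 1—4 disconnects 1 from 4 — these are bridges.

1-4, 2-4, 4-7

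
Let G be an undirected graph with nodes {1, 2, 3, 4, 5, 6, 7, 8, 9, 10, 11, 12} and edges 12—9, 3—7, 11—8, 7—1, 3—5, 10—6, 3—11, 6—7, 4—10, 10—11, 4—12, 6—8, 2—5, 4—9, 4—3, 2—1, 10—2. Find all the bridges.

The edges on the cycle 4-12-9-4 are not bridges since each lies on that cycle.
Every edge lies on some cycle, so there are no bridges.

none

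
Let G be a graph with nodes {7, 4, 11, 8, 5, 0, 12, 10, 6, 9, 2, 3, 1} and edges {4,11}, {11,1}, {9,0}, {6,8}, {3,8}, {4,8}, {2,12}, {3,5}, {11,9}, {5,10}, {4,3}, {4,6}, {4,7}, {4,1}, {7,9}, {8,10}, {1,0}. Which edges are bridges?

12-2

The edges on the cycle 4-11-1-4 are not bridges since each lies on that cycle.
But removing 2–12 disconnects 2 from 12 — this is a bridge.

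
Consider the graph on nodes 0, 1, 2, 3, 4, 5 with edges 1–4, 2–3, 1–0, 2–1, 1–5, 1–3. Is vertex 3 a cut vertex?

No

Deleting 3 leaves 1 component (was 1) (its neighbors 1, 2 remain connected to each other), so 3 is not a cut vertex.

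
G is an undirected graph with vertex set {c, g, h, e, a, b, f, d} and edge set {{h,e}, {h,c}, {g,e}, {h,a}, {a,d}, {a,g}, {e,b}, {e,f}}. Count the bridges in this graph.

4

The edges on the cycle h-a-g-e-h are not bridges since each lies on that cycle.
But removing a–d disconnects a from d; removing e–b disconnects e from b; removing e–f disconnects e from f; removing h–c disconnects h from c — these are bridges.
That makes 4 bridges.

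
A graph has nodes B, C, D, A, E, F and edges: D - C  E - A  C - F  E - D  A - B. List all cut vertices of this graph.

Removing A increases the component count from 1 to 2, so A is a cut vertex.
Removing C increases the component count from 1 to 2, so C is a cut vertex.
Removing D increases the component count from 1 to 2, so D is a cut vertex.
Likewise E is a cut vertex.
By contrast removing F leaves 1 component; it is not a cut vertex. No other vertex is a cut vertex either.

A, C, D, E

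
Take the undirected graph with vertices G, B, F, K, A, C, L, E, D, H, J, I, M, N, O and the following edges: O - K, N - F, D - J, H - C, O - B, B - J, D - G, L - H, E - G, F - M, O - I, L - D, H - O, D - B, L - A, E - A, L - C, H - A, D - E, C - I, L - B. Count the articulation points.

Removing F increases the component count from 2 to 3, so F is a cut vertex.
Removing O increases the component count from 2 to 3, so O is a cut vertex.
By contrast removing A leaves 2 components; it is not a cut vertex. No other vertex is a cut vertex either.

2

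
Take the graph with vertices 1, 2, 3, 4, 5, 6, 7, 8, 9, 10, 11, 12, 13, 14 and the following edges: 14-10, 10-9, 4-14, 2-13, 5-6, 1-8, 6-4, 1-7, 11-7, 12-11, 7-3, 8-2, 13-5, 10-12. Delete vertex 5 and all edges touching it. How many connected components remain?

1

With 5 gone, the remaining components are: {1, 2, 3, 4, 6, 7, 8, 9, 10, 11, 12, 13, 14}.
That is 1 component.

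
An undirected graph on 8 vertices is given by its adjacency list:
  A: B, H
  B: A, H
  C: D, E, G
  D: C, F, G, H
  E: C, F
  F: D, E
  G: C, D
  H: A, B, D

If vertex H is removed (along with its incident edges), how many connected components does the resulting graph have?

With H gone, the remaining components are: {A, B}; {C, D, E, F, G}.
That is 2 components.

2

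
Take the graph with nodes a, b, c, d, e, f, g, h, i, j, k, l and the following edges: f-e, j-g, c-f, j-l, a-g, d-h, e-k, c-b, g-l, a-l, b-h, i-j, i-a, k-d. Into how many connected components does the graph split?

2

Starting from a we can reach a, g, i, j, l. That is one component of size 5.
Starting from b we can reach b, c, d, e, f, h, k. That is one component of size 7.
Total: 2 components.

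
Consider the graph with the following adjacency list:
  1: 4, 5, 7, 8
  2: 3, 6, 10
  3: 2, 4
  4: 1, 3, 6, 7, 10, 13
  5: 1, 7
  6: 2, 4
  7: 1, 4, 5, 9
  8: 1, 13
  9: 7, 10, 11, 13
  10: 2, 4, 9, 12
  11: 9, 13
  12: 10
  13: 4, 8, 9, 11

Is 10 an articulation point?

Deleting 10 raises the number of components from 1 to 2, so 10 is a cut vertex.

Yes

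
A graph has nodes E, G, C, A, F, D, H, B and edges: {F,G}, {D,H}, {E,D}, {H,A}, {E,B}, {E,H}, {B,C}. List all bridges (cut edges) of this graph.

A-H, B-C, B-E, F-G

The edges on the cycle E-D-H-E are not bridges since each lies on that cycle.
But removing F–G disconnects F from G; removing H–A disconnects H from A; removing B–C disconnects B from C; removing E–B disconnects E from B — these are bridges.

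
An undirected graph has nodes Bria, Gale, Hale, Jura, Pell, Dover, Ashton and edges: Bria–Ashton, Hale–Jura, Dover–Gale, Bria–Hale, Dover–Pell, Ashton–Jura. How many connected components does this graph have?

2

Starting from Gale we can reach Gale, Pell, Dover. That is one component of size 3.
Starting from Bria we can reach Bria, Hale, Jura, Ashton. That is one component of size 4.
Total: 2 components.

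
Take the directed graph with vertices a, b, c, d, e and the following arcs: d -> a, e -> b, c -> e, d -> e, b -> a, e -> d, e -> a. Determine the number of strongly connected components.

4

{d, e} are all mutually reachable — one SCC of size 2.
{b} is an SCC by itself.
{a} is an SCC by itself.
{c} is an SCC by itself.
That gives 4 strongly connected components.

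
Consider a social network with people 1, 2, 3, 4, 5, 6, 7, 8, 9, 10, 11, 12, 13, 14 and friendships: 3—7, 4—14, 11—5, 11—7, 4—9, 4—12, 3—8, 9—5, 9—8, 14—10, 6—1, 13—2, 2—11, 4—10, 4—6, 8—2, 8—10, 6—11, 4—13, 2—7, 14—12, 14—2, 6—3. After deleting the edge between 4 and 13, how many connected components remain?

1

4 and 13 are still connected via 4-14-2-13, so the component count stays at 1.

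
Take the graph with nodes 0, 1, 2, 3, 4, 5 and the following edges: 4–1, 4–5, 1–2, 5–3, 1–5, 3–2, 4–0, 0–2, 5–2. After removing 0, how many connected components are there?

With 0 gone, the remaining components are: {1, 2, 3, 4, 5}.
That is 1 component.

1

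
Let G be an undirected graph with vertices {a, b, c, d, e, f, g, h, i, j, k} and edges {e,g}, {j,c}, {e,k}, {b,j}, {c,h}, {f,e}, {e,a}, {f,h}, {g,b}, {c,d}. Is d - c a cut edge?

Removing d - c leaves no path between d and c: the component count goes from 2 to 3. So it is a bridge.

Yes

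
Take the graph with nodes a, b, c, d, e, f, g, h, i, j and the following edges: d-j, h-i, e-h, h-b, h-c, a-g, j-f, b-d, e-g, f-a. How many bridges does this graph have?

2

The edges on the cycle e-h-b-d-j-f-a-g-e are not bridges since each lies on that cycle.
But removing i-h disconnects i from h; removing h-c disconnects h from c — these are bridges.
That makes 2 bridges.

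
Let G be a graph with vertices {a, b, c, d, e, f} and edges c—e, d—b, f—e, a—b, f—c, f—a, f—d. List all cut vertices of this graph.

Removing f increases the component count from 1 to 2, so f is a cut vertex.
By contrast removing a leaves 1 component; it is not a cut vertex. No other vertex is a cut vertex either.

f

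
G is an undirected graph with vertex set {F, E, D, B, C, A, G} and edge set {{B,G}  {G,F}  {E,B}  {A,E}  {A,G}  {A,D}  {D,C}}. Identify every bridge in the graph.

A-D, C-D, F-G

The edges on the cycle A-E-B-G-A are not bridges since each lies on that cycle.
But removing D—C disconnects D from C; removing G—F disconnects G from F; removing A—D disconnects A from D — these are bridges.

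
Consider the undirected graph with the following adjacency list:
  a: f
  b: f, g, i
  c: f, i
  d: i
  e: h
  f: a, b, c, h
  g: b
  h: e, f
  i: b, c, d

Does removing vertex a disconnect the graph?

No

Deleting a leaves 1 component (was 1), so a is not a cut vertex.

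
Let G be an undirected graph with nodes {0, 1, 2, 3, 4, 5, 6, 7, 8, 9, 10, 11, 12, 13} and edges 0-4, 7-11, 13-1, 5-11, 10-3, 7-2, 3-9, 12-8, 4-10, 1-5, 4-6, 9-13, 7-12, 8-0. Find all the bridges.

2-7, 4-6

The edges on the cycle 7-12-8-0-4-10-3-9-13-1-5-11-7 are not bridges since each lies on that cycle.
But removing 7-2 disconnects 7 from 2; removing 4-6 disconnects 4 from 6 — these are bridges.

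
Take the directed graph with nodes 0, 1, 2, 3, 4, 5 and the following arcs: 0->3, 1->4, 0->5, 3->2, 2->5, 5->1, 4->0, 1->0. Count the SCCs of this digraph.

1

{0, 1, 2, 3, 4, 5} are all mutually reachable — one SCC of size 6.
That gives 1 strongly connected component.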